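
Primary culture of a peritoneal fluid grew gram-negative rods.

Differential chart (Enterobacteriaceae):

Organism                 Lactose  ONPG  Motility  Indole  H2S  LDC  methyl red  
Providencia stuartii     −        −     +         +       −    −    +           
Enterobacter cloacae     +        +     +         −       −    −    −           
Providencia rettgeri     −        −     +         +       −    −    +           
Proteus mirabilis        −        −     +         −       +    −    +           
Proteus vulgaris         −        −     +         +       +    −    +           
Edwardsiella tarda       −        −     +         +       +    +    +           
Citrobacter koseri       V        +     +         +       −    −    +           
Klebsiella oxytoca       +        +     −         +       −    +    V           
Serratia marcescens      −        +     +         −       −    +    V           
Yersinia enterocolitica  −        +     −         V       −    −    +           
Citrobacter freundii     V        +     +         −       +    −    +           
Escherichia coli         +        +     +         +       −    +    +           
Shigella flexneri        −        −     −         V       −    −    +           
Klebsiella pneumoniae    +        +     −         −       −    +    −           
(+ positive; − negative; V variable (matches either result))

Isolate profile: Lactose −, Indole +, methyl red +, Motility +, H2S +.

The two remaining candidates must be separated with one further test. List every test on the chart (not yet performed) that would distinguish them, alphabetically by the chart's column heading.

LDC

Lactose −: excludes Enterobacter cloacae, Klebsiella oxytoca, Escherichia coli, Klebsiella pneumoniae — 10 left.
Motility +: excludes Yersinia enterocolitica, Shigella flexneri — 8 left.
H2S +: excludes Providencia stuartii, Providencia rettgeri, Citrobacter koseri, Serratia marcescens — 4 left.
methyl red +: all 4 remaining candidates are consistent.
Indole +: excludes Proteus mirabilis, Citrobacter freundii — 2 left.
Two candidates remain: Edwardsiella tarda and Proteus vulgaris.
  ONPG: − vs − — same for both, does not separate.
  LDC: Edwardsiella tarda +, Proteus vulgaris − — discriminates.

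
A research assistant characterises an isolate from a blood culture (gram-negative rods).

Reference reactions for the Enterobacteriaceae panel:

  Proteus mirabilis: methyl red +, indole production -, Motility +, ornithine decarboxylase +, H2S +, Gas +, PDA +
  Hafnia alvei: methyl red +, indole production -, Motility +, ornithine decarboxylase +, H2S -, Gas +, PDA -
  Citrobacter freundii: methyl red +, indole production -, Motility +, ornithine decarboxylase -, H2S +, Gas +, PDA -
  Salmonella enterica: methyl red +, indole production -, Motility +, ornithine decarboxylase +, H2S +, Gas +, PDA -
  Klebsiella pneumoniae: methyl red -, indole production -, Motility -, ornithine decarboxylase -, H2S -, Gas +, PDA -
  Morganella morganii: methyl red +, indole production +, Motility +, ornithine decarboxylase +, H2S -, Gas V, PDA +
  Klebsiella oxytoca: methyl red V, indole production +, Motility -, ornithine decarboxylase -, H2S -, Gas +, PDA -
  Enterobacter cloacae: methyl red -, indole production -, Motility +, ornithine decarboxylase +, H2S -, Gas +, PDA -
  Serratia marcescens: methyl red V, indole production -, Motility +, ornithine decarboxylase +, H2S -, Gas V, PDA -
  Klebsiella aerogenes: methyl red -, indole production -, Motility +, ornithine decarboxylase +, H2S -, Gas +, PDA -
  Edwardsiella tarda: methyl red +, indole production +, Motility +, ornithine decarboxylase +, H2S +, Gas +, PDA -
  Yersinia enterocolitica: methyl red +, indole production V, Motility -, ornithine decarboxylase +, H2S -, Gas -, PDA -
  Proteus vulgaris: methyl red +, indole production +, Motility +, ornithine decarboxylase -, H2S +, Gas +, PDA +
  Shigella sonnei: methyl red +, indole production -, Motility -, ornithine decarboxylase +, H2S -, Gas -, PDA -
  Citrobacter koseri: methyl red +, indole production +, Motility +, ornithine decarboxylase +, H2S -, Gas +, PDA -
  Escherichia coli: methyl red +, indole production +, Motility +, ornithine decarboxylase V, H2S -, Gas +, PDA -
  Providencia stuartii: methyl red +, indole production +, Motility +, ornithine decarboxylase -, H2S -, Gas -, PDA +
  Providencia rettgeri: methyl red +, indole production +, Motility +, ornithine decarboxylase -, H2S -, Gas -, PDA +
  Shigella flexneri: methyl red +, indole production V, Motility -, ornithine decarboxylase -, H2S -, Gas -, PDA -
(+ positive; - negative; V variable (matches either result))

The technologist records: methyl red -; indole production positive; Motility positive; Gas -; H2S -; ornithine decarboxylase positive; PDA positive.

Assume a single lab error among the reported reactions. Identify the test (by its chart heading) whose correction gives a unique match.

methyl red

As reported, no row in the chart matches all 7 reactions.
Reversing PDA → still no organism matches.
Reversing ornithine decarboxylase → still no organism matches.
Reversing Gas → still no organism matches.
Reversing H2S → still no organism matches.
Reversing methyl red (to +) → unique match: Morganella morganii.
Reversing Motility → still no organism matches.
Reversing indole production → still no organism matches.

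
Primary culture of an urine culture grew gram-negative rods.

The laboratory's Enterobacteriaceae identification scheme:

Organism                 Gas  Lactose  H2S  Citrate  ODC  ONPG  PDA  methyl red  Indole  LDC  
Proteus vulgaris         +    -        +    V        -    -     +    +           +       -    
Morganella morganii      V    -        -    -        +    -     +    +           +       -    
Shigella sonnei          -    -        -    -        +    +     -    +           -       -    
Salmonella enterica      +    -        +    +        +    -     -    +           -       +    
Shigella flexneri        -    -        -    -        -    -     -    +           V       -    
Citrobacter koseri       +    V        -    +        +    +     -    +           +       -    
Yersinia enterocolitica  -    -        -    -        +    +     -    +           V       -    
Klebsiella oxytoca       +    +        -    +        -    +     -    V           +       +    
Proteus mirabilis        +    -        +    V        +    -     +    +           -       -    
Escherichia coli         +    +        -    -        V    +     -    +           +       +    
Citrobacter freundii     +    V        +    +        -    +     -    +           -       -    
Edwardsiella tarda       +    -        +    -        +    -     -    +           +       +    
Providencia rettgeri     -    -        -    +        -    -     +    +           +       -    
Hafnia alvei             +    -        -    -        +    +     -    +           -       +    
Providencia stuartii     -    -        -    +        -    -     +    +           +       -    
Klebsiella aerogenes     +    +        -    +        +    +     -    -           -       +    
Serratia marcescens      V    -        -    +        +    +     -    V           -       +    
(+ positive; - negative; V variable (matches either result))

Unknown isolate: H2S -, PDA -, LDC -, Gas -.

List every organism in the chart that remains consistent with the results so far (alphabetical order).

Gas -: excludes 10 organisms — 7 left.
LDC -: excludes Serratia marcescens — 6 left.
H2S -: all 6 remaining candidates are consistent.
PDA -: excludes Morganella morganii, Providencia rettgeri, Providencia stuartii — 3 left.

Shigella flexneri, Shigella sonnei, Yersinia enterocolitica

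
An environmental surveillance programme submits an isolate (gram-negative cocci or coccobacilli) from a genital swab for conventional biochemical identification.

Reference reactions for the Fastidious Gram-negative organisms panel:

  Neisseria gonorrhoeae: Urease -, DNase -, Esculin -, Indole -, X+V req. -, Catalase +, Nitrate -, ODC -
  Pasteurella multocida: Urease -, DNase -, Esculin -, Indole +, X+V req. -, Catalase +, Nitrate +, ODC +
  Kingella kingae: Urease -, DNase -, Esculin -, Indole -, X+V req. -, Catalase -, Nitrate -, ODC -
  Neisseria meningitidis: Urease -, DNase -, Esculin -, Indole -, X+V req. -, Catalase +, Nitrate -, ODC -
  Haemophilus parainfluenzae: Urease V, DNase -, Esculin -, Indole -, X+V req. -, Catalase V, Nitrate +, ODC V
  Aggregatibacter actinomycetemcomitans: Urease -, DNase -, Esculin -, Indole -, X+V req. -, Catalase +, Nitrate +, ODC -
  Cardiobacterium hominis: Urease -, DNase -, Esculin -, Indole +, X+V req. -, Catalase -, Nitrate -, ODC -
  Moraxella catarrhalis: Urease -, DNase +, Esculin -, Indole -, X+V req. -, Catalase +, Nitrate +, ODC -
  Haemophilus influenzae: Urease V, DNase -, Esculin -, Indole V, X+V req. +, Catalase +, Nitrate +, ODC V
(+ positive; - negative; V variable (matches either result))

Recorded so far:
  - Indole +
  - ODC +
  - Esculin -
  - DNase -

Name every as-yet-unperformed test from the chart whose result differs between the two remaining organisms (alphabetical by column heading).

X+V req.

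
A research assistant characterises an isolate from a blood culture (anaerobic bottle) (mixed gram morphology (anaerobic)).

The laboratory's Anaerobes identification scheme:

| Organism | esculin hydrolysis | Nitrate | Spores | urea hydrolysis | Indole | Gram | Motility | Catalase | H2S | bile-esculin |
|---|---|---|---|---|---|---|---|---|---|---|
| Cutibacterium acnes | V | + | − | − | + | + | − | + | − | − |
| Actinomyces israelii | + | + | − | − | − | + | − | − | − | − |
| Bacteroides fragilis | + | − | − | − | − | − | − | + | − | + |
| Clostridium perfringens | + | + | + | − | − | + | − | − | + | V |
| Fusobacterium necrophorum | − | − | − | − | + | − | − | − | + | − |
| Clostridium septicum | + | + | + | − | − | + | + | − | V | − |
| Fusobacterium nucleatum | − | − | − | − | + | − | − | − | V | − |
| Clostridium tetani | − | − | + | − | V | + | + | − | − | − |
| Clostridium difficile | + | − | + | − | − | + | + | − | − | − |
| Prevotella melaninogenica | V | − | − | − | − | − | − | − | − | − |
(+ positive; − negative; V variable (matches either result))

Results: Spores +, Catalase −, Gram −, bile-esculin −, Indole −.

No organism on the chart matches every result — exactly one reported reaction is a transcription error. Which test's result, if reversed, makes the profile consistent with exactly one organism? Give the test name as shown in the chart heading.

Spores

As reported, no row in the chart matches all 5 reactions.
Reversing bile-esculin → still no organism matches.
Reversing Spores (to −) → unique match: Prevotella melaninogenica.
Reversing Catalase → still no organism matches.
Reversing Indole → still no organism matches.
Reversing Gram → 4 organisms match (not unique).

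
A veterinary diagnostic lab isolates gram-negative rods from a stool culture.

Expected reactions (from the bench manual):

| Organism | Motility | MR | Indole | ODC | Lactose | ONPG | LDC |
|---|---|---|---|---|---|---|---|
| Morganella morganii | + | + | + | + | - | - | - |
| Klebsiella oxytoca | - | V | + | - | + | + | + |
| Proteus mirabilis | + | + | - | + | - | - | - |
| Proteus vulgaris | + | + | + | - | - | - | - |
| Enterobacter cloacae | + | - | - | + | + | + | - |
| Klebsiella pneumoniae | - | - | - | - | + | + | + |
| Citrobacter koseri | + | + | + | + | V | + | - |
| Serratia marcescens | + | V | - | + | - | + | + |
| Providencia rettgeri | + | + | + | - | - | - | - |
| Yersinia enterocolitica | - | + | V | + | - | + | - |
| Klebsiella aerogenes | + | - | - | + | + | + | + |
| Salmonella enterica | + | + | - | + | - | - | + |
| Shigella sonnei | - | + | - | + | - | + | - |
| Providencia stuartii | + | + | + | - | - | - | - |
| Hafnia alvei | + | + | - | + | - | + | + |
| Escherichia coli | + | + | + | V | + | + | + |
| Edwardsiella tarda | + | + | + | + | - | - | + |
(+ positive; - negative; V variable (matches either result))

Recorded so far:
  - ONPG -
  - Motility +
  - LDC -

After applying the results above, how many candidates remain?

5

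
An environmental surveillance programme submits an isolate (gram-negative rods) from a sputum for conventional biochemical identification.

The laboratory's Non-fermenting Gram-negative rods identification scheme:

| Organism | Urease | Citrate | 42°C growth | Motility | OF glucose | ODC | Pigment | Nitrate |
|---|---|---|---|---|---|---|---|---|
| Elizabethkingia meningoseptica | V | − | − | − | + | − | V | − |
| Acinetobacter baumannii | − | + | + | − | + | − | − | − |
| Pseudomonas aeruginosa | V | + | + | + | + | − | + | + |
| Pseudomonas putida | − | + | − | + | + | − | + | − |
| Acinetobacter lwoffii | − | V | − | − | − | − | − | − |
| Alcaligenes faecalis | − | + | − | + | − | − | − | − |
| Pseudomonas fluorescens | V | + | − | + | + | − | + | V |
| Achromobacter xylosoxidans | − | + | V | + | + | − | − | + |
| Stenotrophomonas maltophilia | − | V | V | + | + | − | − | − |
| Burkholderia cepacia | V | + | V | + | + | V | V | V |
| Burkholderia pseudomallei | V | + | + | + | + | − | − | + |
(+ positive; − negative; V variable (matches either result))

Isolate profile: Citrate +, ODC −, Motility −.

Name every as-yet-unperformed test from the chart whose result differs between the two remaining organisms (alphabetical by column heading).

Motility −: excludes 8 organisms — 3 left.
ODC −: all 3 remaining candidates are consistent.
Citrate +: excludes Elizabethkingia meningoseptica — 2 left.
Two candidates remain: Acinetobacter baumannii and Acinetobacter lwoffii.
  Urease: − vs − — same for both, does not separate.
  42°C growth: Acinetobacter baumannii +, Acinetobacter lwoffii − — discriminates.
  OF glucose: Acinetobacter baumannii +, Acinetobacter lwoffii − — discriminates.
  Pigment: − vs − — same for both, does not separate.
  Nitrate: − vs − — same for both, does not separate.

42°C growth, OF glucose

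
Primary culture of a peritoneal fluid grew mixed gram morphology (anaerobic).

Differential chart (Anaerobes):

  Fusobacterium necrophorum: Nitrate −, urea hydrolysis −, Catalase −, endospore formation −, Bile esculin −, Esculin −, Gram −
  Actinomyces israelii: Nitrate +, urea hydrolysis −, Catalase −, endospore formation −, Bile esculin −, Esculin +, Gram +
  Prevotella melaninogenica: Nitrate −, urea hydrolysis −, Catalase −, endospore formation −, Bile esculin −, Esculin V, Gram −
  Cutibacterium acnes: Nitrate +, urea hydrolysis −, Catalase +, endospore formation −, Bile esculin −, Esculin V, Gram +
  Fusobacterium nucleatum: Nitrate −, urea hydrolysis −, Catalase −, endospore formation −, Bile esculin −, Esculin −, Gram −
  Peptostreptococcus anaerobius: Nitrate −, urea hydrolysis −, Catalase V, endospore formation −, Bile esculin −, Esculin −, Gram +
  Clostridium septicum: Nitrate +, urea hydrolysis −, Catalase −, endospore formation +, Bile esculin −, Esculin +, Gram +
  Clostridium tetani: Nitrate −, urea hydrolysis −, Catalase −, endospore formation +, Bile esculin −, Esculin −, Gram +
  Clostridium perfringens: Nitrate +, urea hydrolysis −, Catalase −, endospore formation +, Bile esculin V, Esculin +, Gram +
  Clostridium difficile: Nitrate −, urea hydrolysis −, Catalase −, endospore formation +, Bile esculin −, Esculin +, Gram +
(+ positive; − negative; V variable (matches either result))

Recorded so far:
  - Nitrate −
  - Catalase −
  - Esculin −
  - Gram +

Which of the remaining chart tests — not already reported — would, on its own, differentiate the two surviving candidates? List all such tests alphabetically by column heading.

endospore formation

Nitrate −: excludes Actinomyces israelii, Cutibacterium acnes, Clostridium septicum, Clostridium perfringens — 6 left.
Catalase −: all 6 remaining candidates are consistent.
Esculin −: excludes Clostridium difficile — 5 left.
Gram +: excludes Fusobacterium necrophorum, Prevotella melaninogenica, Fusobacterium nucleatum — 2 left.
Two candidates remain: Clostridium tetani and Peptostreptococcus anaerobius.
  urea hydrolysis: − vs − — same for both, does not separate.
  endospore formation: Clostridium tetani +, Peptostreptococcus anaerobius − — discriminates.
  Bile esculin: − vs − — same for both, does not separate.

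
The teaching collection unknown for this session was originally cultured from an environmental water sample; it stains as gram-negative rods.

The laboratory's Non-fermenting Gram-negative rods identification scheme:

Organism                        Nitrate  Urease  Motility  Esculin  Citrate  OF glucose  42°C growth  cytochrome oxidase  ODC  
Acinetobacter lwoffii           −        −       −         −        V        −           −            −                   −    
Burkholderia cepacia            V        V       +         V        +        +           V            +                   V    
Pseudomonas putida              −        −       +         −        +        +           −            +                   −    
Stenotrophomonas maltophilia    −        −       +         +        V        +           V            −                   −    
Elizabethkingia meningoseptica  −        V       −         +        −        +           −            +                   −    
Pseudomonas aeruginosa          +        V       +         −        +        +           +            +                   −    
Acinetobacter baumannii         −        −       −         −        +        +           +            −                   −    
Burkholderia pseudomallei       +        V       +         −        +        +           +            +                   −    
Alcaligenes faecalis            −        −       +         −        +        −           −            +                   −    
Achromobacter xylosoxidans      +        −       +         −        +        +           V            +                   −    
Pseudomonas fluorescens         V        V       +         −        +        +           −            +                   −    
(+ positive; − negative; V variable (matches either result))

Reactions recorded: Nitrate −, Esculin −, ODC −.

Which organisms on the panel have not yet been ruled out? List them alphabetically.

Acinetobacter baumannii, Acinetobacter lwoffii, Alcaligenes faecalis, Burkholderia cepacia, Pseudomonas fluorescens, Pseudomonas putida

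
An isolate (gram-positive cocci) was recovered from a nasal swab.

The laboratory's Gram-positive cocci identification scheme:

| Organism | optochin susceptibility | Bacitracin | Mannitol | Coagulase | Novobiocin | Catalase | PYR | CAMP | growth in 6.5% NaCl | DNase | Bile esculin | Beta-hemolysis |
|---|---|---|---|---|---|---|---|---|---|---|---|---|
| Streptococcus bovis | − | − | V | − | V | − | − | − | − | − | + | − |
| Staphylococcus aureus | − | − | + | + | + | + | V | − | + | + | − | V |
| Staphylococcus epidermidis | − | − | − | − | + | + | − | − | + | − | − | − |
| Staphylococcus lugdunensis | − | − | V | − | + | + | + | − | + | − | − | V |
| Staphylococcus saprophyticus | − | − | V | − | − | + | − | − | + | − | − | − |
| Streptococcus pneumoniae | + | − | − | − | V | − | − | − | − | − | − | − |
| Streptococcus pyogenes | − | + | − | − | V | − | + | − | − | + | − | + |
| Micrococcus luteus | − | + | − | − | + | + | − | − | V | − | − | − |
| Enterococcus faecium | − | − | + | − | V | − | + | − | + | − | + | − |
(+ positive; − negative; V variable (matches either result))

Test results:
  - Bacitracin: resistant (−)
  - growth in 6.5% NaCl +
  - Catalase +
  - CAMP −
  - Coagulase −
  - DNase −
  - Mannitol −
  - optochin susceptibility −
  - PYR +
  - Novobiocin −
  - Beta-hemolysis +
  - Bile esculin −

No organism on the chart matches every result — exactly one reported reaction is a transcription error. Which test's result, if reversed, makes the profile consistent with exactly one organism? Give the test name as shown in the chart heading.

As reported, no row in the chart matches all 12 reactions.
Reversing PYR → still no organism matches.
Reversing CAMP → still no organism matches.
Reversing optochin susceptibility → still no organism matches.
Reversing Bile esculin → still no organism matches.
Reversing Beta-hemolysis → still no organism matches.
Reversing Bacitracin → still no organism matches.
Reversing Mannitol → still no organism matches.
Reversing Catalase → still no organism matches.
Reversing DNase → still no organism matches.
Reversing growth in 6.5% NaCl → still no organism matches.
Reversing Coagulase → still no organism matches.
Reversing Novobiocin (to +) → unique match: Staphylococcus lugdunensis.

Novobiocin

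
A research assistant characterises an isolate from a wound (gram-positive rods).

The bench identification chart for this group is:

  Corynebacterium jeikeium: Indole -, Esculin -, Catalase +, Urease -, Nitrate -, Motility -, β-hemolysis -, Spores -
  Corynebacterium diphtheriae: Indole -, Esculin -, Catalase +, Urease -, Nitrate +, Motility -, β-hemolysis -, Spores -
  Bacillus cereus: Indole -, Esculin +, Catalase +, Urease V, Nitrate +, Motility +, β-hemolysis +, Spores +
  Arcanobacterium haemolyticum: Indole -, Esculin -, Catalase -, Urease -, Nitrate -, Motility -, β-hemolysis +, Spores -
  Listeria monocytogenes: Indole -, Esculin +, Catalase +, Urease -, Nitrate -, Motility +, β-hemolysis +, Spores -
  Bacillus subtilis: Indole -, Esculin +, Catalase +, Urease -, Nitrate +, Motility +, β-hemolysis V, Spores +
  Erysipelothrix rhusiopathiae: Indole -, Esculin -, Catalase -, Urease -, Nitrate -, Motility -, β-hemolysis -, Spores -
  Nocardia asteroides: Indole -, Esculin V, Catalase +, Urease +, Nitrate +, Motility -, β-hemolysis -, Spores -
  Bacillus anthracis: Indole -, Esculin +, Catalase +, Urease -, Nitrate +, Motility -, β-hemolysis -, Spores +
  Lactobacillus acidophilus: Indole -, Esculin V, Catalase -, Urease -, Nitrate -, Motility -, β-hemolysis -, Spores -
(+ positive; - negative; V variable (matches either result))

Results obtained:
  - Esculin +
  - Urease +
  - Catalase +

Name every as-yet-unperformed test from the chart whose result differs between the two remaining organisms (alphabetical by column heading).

Urease +: excludes 8 organisms — 2 left.
Esculin +: all 2 remaining candidates are consistent.
Catalase +: all 2 remaining candidates are consistent.
Two candidates remain: Bacillus cereus and Nocardia asteroides.
  Indole: - vs - — same for both, does not separate.
  Nitrate: + vs + — same for both, does not separate.
  Motility: Bacillus cereus +, Nocardia asteroides - — discriminates.
  β-hemolysis: Bacillus cereus +, Nocardia asteroides - — discriminates.
  Spores: Bacillus cereus +, Nocardia asteroides - — discriminates.

Motility, Spores, β-hemolysis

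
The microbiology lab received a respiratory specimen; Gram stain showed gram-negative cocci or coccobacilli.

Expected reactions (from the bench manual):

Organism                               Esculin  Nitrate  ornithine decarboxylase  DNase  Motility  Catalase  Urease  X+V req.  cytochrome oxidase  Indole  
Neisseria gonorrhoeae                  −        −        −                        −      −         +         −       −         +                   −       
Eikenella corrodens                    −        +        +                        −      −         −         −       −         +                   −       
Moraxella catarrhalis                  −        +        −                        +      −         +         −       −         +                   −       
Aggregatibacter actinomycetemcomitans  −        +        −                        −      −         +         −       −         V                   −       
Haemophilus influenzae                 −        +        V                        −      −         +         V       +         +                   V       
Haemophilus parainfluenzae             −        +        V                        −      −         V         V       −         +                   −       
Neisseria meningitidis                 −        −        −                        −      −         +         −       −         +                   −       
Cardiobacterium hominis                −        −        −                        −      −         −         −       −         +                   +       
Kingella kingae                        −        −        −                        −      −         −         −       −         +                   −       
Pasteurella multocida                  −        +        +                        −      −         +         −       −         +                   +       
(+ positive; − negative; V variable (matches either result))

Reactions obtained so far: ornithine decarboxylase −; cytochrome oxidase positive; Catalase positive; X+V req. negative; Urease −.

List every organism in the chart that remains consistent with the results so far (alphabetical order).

X+V req. −: excludes Haemophilus influenzae — 9 left.
cytochrome oxidase +: all 9 remaining candidates are consistent.
ornithine decarboxylase −: excludes Eikenella corrodens, Pasteurella multocida — 7 left.
Urease −: all 7 remaining candidates are consistent.
Catalase +: excludes Cardiobacterium hominis, Kingella kingae — 5 left.

Aggregatibacter actinomycetemcomitans, Haemophilus parainfluenzae, Moraxella catarrhalis, Neisseria gonorrhoeae, Neisseria meningitidis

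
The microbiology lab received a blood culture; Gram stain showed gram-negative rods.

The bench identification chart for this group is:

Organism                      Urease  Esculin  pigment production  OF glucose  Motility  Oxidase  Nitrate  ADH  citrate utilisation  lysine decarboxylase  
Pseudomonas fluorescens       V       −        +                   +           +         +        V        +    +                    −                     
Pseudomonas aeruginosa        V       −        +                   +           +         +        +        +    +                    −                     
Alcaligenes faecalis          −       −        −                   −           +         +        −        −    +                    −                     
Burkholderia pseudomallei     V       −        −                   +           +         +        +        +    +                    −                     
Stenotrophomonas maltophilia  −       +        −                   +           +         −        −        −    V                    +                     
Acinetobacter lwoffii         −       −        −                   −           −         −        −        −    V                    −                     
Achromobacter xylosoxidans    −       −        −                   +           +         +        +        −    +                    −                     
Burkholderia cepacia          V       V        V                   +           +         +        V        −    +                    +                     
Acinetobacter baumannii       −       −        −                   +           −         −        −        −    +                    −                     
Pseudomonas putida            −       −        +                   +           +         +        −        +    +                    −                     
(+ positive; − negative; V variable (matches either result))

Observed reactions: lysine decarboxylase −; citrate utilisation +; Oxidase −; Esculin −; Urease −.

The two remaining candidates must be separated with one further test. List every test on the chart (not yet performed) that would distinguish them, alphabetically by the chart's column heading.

OF glucose

Urease −: all 10 remaining candidates are consistent.
citrate utilisation +: all 10 remaining candidates are consistent.
lysine decarboxylase −: excludes Stenotrophomonas maltophilia, Burkholderia cepacia — 8 left.
Esculin −: all 8 remaining candidates are consistent.
Oxidase −: excludes 6 organisms — 2 left.
Two candidates remain: Acinetobacter baumannii and Acinetobacter lwoffii.
  pigment production: − vs − — same for both, does not separate.
  OF glucose: Acinetobacter baumannii +, Acinetobacter lwoffii − — discriminates.
  Motility: − vs − — same for both, does not separate.
  Nitrate: − vs − — same for both, does not separate.
  ADH: − vs − — same for both, does not separate.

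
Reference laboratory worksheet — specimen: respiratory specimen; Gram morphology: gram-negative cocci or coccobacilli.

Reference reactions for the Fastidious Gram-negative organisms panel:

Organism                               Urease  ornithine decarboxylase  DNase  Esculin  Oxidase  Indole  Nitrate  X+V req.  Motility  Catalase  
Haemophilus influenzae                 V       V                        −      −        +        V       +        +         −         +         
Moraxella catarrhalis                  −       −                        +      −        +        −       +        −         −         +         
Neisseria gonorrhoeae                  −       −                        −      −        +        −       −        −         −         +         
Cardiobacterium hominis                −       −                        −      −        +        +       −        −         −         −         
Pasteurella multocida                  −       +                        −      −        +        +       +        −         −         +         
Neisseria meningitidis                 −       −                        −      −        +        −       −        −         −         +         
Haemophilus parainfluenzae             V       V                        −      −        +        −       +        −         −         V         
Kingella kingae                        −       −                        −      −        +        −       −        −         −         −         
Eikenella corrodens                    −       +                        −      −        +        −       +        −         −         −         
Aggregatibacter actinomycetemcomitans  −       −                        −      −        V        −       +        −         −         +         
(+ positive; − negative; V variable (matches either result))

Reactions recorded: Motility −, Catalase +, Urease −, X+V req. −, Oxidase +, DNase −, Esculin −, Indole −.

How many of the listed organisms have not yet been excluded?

Catalase +: excludes Cardiobacterium hominis, Kingella kingae, Eikenella corrodens — 7 left.
Motility −: all 7 remaining candidates are consistent.
Oxidase +: all 7 remaining candidates are consistent.
X+V req. −: excludes Haemophilus influenzae — 6 left.
DNase −: excludes Moraxella catarrhalis — 5 left.
Indole −: excludes Pasteurella multocida — 4 left.
Urease −: all 4 remaining candidates are consistent.
Esculin −: all 4 remaining candidates are consistent.
Still consistent: Aggregatibacter actinomycetemcomitans, Haemophilus parainfluenzae, Neisseria gonorrhoeae, Neisseria meningitidis.

4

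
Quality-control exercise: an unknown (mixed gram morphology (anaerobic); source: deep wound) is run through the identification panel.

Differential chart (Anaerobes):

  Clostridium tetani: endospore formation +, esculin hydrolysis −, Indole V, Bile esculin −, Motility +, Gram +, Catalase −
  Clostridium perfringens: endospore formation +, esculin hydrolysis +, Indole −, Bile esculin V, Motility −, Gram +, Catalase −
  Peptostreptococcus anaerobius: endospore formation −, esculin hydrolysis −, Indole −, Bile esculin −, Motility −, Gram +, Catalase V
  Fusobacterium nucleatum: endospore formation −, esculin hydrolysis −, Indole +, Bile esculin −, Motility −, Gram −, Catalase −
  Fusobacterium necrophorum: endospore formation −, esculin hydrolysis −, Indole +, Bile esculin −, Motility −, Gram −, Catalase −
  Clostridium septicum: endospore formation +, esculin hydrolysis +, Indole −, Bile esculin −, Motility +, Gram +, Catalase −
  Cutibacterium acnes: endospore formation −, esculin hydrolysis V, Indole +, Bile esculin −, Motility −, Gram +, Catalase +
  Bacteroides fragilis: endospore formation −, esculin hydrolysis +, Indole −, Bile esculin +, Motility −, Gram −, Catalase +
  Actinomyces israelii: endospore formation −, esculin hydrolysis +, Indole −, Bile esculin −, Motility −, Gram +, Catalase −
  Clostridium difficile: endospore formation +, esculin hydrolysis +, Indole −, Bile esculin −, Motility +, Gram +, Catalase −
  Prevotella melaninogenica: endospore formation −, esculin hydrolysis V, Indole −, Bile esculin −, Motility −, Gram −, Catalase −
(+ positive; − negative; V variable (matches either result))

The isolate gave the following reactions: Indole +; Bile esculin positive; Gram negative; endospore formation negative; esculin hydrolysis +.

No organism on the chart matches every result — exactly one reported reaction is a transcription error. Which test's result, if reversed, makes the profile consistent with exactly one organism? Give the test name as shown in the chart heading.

Indole

As reported, no row in the chart matches all 5 reactions.
Reversing endospore formation → still no organism matches.
Reversing Bile esculin → still no organism matches.
Reversing Indole (to −) → unique match: Bacteroides fragilis.
Reversing esculin hydrolysis → still no organism matches.
Reversing Gram → still no organism matches.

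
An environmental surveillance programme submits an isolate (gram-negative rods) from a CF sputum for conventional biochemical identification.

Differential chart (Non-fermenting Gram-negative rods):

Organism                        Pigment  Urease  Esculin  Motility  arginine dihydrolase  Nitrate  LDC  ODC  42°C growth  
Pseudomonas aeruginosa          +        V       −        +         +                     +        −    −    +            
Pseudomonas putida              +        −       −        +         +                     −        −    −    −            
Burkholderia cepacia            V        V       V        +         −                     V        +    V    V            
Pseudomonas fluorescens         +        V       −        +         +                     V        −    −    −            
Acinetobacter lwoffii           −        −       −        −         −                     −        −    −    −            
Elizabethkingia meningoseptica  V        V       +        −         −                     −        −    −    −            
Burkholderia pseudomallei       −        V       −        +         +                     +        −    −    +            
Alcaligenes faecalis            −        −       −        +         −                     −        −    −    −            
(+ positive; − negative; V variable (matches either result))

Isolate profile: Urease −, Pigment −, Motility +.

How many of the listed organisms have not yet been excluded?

Motility +: excludes Acinetobacter lwoffii, Elizabethkingia meningoseptica — 6 left.
Pigment −: excludes Pseudomonas aeruginosa, Pseudomonas putida, Pseudomonas fluorescens — 3 left.
Urease −: all 3 remaining candidates are consistent.
Still consistent: Alcaligenes faecalis, Burkholderia cepacia, Burkholderia pseudomallei.

3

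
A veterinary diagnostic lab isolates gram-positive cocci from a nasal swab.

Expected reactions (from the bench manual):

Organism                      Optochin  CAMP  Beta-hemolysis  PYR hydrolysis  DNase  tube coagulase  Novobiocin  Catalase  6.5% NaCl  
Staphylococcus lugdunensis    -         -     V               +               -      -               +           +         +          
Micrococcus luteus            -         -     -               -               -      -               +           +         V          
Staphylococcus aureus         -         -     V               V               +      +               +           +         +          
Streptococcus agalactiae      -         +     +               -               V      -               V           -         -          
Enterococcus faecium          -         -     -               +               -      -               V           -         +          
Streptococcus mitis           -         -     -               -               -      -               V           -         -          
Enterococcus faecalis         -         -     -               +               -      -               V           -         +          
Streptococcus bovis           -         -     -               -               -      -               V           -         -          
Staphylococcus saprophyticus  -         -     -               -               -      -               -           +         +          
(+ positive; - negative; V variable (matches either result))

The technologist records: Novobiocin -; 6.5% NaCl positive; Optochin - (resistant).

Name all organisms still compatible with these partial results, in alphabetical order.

Enterococcus faecalis, Enterococcus faecium, Staphylococcus saprophyticus

6.5% NaCl +: excludes Streptococcus agalactiae, Streptococcus mitis, Streptococcus bovis — 6 left.
Optochin -: all 6 remaining candidates are consistent.
Novobiocin -: excludes Staphylococcus lugdunensis, Micrococcus luteus, Staphylococcus aureus — 3 left.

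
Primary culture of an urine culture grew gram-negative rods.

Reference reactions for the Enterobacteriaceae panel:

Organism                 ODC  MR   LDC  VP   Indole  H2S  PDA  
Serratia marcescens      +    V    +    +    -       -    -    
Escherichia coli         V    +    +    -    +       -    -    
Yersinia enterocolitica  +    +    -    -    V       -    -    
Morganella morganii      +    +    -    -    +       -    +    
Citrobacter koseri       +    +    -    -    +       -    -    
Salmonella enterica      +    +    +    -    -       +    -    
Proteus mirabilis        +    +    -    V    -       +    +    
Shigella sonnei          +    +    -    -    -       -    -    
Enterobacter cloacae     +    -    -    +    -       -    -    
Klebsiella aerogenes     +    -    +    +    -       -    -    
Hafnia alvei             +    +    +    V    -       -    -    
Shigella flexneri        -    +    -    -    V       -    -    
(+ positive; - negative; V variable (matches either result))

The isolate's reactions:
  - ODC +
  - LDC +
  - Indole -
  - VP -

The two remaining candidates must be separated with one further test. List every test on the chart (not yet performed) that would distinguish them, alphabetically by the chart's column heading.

H2S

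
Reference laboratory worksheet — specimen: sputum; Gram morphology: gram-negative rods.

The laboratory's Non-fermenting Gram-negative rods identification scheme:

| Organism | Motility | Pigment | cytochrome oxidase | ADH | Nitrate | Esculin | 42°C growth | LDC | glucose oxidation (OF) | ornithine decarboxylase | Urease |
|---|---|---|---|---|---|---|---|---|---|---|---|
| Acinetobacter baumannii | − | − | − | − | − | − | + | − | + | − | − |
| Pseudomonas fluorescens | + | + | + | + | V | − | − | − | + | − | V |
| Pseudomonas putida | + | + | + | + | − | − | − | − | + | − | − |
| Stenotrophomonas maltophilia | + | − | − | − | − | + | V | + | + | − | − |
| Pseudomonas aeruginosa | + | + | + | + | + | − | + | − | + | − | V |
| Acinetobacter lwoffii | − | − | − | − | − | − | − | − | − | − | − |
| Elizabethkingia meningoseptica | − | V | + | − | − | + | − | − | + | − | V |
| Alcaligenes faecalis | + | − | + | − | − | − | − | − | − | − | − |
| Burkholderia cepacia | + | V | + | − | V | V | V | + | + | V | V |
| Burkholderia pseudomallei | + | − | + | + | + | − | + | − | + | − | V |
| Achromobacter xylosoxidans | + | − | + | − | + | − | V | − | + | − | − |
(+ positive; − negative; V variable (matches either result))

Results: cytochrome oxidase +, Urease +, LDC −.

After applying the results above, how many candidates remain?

cytochrome oxidase +: excludes Acinetobacter baumannii, Stenotrophomonas maltophilia, Acinetobacter lwoffii — 8 left.
Urease +: excludes Pseudomonas putida, Alcaligenes faecalis, Achromobacter xylosoxidans — 5 left.
LDC −: excludes Burkholderia cepacia — 4 left.
Still consistent: Burkholderia pseudomallei, Elizabethkingia meningoseptica, Pseudomonas aeruginosa, Pseudomonas fluorescens.

4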